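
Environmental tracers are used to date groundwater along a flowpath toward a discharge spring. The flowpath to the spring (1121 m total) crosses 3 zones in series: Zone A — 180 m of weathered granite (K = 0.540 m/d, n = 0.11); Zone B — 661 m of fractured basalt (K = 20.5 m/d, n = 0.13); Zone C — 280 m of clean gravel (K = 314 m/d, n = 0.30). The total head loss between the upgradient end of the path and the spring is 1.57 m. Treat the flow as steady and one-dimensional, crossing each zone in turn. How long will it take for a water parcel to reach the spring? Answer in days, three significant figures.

44300 days

Continuity: the same q passes through each zone, so ΔH = q·Σ(L_j/K_j) — the zones act as resistances in series.
Σ(L/K) = 180/0.540 + 661/20.5 + 280/314 = 333.3 + 32.24 + 0.8917 = 366.5 d
q = ΔH / Σ(L/K) = 1.57 / 366.5 = 0.004284 m/d (same in every zone)
Zone A: v = q/n = 0.004284/0.11 = 0.03895 m/d → t_A = 180/0.03895 = 4622 d
Zone B: v = q/n = 0.004284/0.13 = 0.03295 m/d → t_B = 661/0.03295 = 20060 d
Zone C: v = q/n = 0.004284/0.30 = 0.01428 m/d → t_C = 280/0.01428 = 19610 d
Total t = 4622 + 20060 + 19610 = 44290 d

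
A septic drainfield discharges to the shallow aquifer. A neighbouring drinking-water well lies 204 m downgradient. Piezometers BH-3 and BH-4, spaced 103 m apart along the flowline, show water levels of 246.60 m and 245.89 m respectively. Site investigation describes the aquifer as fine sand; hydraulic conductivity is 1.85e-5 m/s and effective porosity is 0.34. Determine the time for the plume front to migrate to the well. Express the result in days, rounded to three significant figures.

Hydraulic gradient i = (246.60 − 245.89) / 103 = 0.71 / 103 = 0.006893
K = 1.85e-5 m/s × 86400 s/d = 1.598 m/d
q = Ki = 1.598 × 0.006893 = 0.01102 m/d
v = Ki/n = 1.598·0.006893/0.34 = 0.03241 m/d
t = L / v = 204 / 0.03241 = 6295 d

6300 days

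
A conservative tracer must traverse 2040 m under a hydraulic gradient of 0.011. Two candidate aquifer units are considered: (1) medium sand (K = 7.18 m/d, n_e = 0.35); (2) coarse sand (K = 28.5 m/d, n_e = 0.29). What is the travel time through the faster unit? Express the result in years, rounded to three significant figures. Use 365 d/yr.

Unit 1 (medium sand): v = 7.18×0.011/0.35 = 0.2257 m/d, t = 2040/0.2257 = 9040 d
Unit 2 (coarse sand): v = 28.5×0.011/0.29 = 1.081 m/d, t = 2040/1.081 = 1887 d
Faster: 1887 d / 365 = 5.17 yr

5.17 years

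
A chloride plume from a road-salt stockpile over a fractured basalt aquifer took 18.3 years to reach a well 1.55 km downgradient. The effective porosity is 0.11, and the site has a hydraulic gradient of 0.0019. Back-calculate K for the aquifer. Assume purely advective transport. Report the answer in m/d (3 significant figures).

t = 18.3 years = 6680 d
L = 1.55 km = 1550 m
v = L / t = 1550 / 6680 = 0.2321 m/d
K = v · n / i = 0.2321 × 0.11 / 0.0019 = 13.4 m/d

13.4 m/d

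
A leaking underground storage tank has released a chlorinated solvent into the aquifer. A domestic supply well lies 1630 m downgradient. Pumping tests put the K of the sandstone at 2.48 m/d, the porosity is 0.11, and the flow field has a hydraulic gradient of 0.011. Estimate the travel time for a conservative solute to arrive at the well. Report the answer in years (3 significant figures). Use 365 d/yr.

18.0 years

Darcy flux q = K·i = 2.48 × 0.011 = 0.02728 m/d
Seepage velocity v = q / n = 0.02728 / 0.11 = 0.2480 m/d
t = L / v = 1630 / 0.2480 = 6573 d
   = 6573 / 365 = 18.0 yr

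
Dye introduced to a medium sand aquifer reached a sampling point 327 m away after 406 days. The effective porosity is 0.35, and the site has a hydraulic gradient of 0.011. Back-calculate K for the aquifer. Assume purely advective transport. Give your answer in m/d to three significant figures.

v = L / t = 327 / 406 = 0.8054 m/d
K = v · n / i = 0.8054 × 0.35 / 0.011 = 25.6 m/d

25.6 m/d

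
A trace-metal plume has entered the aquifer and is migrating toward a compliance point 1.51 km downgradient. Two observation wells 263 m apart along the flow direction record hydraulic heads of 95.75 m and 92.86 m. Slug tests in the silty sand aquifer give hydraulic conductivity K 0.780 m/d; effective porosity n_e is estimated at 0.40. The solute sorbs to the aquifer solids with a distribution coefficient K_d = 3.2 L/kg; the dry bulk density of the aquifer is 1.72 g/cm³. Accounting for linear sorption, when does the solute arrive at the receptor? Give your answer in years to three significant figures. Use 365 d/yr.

2850 years

Hydraulic gradient i = (95.75 − 92.86) / 263 = 2.89 / 263 = 0.01099
Specific discharge q = 0.780 × 0.01099 = 0.008571 m/d
v = Ki/n = 0.780·0.01099/0.40 = 0.02143 m/d
Retardation R = 1 + ρ_b·K_d/n = 1 + 1.72×3.2/0.40 = 14.76
Contaminant velocity v_c = v/R = 0.02143/14.76 = 0.001452 m/d
L = 1.51 km = 1510 m
t = L/v_c = 1510/0.001452 = 1.040e6 d
   = 1.040e6/365 = 2850 yr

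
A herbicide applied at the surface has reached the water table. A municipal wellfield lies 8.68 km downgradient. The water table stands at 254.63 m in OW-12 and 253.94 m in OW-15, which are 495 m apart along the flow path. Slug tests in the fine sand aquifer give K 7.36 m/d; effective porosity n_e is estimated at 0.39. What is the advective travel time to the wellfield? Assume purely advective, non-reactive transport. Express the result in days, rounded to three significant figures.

330000 days

Hydraulic gradient i = (254.63 − 253.94) / 495 = 0.69 / 495 = 0.001394
Darcy flux q = K·i = 7.36 × 0.001394 = 0.01026 m/d
Average linear velocity = 0.01026 / 0.39 = 0.02631 m/d
L = 8.68 km = 8680 m
t = L / v = 8680 / 0.02631 = 330000 d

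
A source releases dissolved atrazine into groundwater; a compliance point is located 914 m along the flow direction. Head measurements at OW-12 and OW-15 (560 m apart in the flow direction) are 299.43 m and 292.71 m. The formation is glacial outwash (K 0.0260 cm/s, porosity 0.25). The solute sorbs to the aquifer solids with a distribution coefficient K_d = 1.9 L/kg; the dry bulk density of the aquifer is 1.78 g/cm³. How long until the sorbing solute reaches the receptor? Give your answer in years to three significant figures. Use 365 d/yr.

Hydraulic gradient i = (299.43 − 292.71) / 560 = 6.72 / 560 = 0.01200
K = 0.0260 cm/s × 864 = 22.46 m/d
Specific discharge q = 22.46 × 0.01200 = 0.2696 m/d
Seepage velocity v = q / n = 0.2696 / 0.25 = 1.078 m/d
Retardation R = 1 + ρ_b·K_d/n = 1 + 1.78×1.9/0.25 = 14.53
Contaminant velocity v_c = v/R = 1.078/14.53 = 0.07422 m/d
t = L/v_c = 914/0.07422 = 12310 d
   = 12310/365 = 33.7 yr

33.7 years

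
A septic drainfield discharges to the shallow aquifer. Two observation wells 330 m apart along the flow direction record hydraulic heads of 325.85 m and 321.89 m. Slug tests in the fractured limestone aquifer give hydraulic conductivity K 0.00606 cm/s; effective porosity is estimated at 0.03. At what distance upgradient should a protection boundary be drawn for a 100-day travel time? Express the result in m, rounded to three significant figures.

Hydraulic gradient i = (325.85 − 321.89) / 330 = 3.96 / 330 = 0.01200
K = 0.00606 cm/s × 864 = 5.236 m/d
Darcy flux q = K·i = 5.236 × 0.01200 = 0.06283 m/d
Average linear velocity = 0.06283 / 0.03 = 2.094 m/d
L = v × T = 2.094 × 100 = 209.4 m

209 m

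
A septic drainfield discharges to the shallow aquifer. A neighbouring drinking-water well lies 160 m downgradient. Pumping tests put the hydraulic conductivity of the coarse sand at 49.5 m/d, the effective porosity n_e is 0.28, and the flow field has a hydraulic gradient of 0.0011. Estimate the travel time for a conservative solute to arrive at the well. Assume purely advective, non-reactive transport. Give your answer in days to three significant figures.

q = Ki = 49.5 × 0.0011 = 0.05445 m/d
v = Ki/n = 49.5·0.0011/0.28 = 0.1945 m/d
t = L / v = 160 / 0.1945 = 822.8 d

823 days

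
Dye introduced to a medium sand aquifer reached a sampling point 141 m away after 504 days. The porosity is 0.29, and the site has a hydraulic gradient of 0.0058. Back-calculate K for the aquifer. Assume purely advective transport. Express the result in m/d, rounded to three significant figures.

v = L / t = 141 / 504 = 0.2798 m/d
K = v · n / i = 0.2798 × 0.29 / 0.0058 = 14.0 m/d

14.0 m/d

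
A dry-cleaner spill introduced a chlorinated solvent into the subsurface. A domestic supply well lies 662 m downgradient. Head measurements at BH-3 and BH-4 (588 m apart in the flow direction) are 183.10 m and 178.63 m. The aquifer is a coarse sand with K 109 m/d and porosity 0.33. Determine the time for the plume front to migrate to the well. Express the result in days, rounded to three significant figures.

Hydraulic gradient i = (183.10 − 178.63) / 588 = 4.47 / 588 = 0.007602
q = Ki = 109 × 0.007602 = 0.8286 m/d
v_s = q/n_e = 0.8286/0.33 = 2.511 m/d
t = L / v = 662 / 2.511 = 263.6 d

264 days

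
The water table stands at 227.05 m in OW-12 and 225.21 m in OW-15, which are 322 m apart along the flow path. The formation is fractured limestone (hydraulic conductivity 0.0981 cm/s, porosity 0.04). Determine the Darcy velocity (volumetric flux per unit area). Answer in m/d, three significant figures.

Hydraulic gradient i = (227.05 − 225.21) / 322 = 1.84 / 322 = 0.005714
K = 0.0981 cm/s × 864 = 84.76 m/d
Specific discharge q = 84.76 × 0.005714 = 0.4843 m/d

0.484 m/d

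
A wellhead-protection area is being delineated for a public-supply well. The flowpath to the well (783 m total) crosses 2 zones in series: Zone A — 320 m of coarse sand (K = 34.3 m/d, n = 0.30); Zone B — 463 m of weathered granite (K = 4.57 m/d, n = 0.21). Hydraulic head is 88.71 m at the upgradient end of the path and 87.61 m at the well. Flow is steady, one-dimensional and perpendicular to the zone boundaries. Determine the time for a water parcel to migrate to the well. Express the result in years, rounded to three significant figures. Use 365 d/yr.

Total head drop ΔH = 88.71 − 87.61 = 1.10 m
Steady 1-D flow in series ⇒ the Darcy flux q is identical in every zone and the zone head losses add (resistances L/K in series).
Σ(L/K) = 320/34.3 + 463/4.57 = 9.329 + 101.3 = 110.6 d
q = ΔH / Σ(L/K) = 1.10 / 110.6 = 0.009942 m/d (same in every zone)
Zone A: v = q/n = 0.009942/0.30 = 0.03314 m/d → t_A = 320/0.03314 = 9656 d
Zone B: v = q/n = 0.009942/0.21 = 0.04734 m/d → t_B = 463/0.04734 = 9780 d
Total t = 9656 + 9780 = 19440 d
   = 19440 / 365 = 53.2 yr

53.2 years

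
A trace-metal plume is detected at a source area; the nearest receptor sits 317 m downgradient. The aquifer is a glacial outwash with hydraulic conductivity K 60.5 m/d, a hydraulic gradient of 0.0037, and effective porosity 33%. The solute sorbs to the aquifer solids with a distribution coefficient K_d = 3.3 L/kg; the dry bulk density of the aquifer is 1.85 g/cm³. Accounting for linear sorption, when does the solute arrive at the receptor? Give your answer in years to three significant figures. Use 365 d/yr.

25.0 years

Darcy flux q = K·i = 60.5 × 0.0037 = 0.2239 m/d
v = Ki/n = 60.5·0.0037/0.33 = 0.6783 m/d
Retardation R = 1 + ρ_b·K_d/n = 1 + 1.85×3.3/0.33 = 19.50
Contaminant velocity v_c = v/R = 0.6783/19.50 = 0.03479 m/d
t = L/v_c = 317/0.03479 = 9113 d
   = 9113/365 = 25.0 yr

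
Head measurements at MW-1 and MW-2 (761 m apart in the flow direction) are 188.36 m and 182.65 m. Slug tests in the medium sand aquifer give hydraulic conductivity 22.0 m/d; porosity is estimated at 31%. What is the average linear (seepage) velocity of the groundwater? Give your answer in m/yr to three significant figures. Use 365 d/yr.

Hydraulic gradient i = (188.36 − 182.65) / 761 = 5.71 / 761 = 0.007503
q = Ki = 22.0 × 0.007503 = 0.1651 m/d
v_s = q/n_e = 0.1651/0.31 = 0.5325 m/d
   = 0.5325 × 365 = 194 m/yr

194 m/yr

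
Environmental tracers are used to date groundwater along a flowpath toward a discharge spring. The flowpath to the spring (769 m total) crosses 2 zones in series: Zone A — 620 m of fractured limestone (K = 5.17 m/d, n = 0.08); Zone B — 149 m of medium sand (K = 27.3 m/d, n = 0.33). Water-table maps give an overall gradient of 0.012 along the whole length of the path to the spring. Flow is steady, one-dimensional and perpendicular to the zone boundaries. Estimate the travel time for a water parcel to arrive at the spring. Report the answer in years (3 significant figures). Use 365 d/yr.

For zones in series the flux q is common to all zones; the equivalent conductivity is the harmonic (thickness-weighted) mean, K_eq = L_total / Σ(L_j/K_j).
Σ(L/K) = 620/5.17 + 149/27.3 = 119.9 + 5.458 = 125.4 d
K_eq = L_total / Σ(L/K) = 769 / 125.4 = 6.133 m/d
q = K_eq · i = 6.133 × 0.012 = 0.07360 m/d (same in every zone)
Zone A: v = q/n = 0.07360/0.08 = 0.9200 m/d → t_A = 620/0.9200 = 673.9 d
Zone B: v = q/n = 0.07360/0.33 = 0.2230 m/d → t_B = 149/0.2230 = 668.1 d
Total t = 673.9 + 668.1 = 1342 d
   = 1342 / 365 = 3.68 yr

3.68 years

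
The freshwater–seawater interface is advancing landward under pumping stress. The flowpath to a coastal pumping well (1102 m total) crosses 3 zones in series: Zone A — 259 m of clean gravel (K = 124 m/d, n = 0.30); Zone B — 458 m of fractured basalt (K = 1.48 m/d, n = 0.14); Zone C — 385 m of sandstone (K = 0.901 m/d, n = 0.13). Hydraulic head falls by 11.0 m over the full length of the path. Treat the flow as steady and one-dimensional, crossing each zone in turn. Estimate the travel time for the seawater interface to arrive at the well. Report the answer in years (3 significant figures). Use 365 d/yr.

Steady 1-D flow in series ⇒ the Darcy flux q is identical in every zone and the zone head losses add (resistances L/K in series).
Σ(L/K) = 259/124 + 458/1.48 + 385/0.901 = 2.089 + 309.5 + 427.3 = 738.9 d
q = ΔH / Σ(L/K) = 11.0 / 738.9 = 0.01489 m/d (same in every zone)
Zone A: v = q/n = 0.01489/0.30 = 0.04963 m/d → t_A = 259/0.04963 = 5219 d
Zone B: v = q/n = 0.01489/0.14 = 0.1063 m/d → t_B = 458/0.1063 = 4307 d
Zone C: v = q/n = 0.01489/0.13 = 0.1145 m/d → t_C = 385/0.1145 = 3362 d
Total t = 5219 + 4307 + 3362 = 12890 d
   = 12890 / 365 = 35.3 yr

35.3 years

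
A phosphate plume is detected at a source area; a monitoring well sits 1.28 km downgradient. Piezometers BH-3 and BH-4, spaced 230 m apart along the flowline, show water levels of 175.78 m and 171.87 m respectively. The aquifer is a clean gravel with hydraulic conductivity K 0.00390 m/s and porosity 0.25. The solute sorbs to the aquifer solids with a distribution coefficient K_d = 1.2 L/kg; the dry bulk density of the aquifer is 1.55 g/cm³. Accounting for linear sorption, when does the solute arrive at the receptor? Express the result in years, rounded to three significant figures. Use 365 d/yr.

Hydraulic gradient i = (175.78 − 171.87) / 230 = 3.91 / 230 = 0.01700
K = 0.00390 m/s × 86400 s/d = 337.0 m/d
q = Ki = 337.0 × 0.01700 = 5.728 m/d
Seepage velocity v = q / n = 5.728 / 0.25 = 22.91 m/d
Retardation R = 1 + ρ_b·K_d/n = 1 + 1.55×1.2/0.25 = 8.440
Contaminant velocity v_c = v/R = 22.91/8.440 = 2.715 m/d
L = 1.28 km = 1280 m
t = L/v_c = 1280/2.715 = 471.5 d
   = 471.5/365 = 1.29 yr

1.29 years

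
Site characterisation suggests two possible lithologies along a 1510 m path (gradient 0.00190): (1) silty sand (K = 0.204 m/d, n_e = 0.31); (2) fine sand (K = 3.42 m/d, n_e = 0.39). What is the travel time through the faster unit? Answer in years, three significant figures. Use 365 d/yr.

248 years

Unit 1 (silty sand): v = 0.204×0.0019/0.31 = 0.001250 m/d, t = 1510/0.001250 = 1.208e6 d
Unit 2 (fine sand): v = 3.42×0.0019/0.39 = 0.01666 m/d, t = 1510/0.01666 = 90630 d
Faster: 90630 d / 365 = 248 yr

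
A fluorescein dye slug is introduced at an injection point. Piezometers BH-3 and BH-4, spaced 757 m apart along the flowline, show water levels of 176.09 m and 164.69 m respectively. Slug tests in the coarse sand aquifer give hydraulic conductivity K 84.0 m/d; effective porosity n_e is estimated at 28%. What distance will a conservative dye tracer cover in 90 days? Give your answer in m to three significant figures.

407 m

Hydraulic gradient i = (176.09 − 164.69) / 757 = 11.40 / 757 = 0.01506
Darcy flux q = K·i = 84.0 × 0.01506 = 1.265 m/d
v_s = q/n_e = 1.265/0.28 = 4.518 m/d
L = v × T = 4.518 × 90 = 406.6 m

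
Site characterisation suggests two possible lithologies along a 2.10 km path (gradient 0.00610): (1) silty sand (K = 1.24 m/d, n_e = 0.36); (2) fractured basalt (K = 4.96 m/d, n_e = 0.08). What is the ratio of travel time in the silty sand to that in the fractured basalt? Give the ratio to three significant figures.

Unit 1 (silty sand): v = 1.24×0.0061/0.36 = 0.02101 m/d, t = 2100/0.02101 = 99950 d
Unit 2 (fractured basalt): v = 4.96×0.0061/0.08 = 0.3782 m/d, t = 2100/0.3782 = 5553 d
t(silty sand) / t(fractured basalt) = 99950/5553 = 18.0

18.0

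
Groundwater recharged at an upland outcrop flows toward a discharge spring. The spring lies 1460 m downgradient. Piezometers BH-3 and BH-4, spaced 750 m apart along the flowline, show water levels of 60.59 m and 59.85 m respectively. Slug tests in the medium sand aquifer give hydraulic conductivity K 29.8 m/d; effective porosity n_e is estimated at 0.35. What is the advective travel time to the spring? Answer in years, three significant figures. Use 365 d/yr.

47.6 years

Hydraulic gradient i = (60.59 − 59.85) / 750 = 0.74 / 750 = 9.867e-4
Darcy flux q = K·i = 29.8 × 9.867e-4 = 0.02940 m/d
v_s = q/n_e = 0.02940/0.35 = 0.08401 m/d
t = L / v = 1460 / 0.08401 = 17380 d
   = 17380 / 365 = 47.6 yr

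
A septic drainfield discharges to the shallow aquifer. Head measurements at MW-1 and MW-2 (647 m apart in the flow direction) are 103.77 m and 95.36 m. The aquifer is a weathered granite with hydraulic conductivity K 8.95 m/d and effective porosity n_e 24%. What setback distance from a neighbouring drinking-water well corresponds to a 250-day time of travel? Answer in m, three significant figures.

Hydraulic gradient i = (103.77 − 95.36) / 647 = 8.41 / 647 = 0.01300
Darcy flux q = K·i = 8.95 × 0.01300 = 0.1163 m/d
v_s = q/n_e = 0.1163/0.24 = 0.4847 m/d
L = v × T = 0.4847 × 250 = 121.2 m

121 m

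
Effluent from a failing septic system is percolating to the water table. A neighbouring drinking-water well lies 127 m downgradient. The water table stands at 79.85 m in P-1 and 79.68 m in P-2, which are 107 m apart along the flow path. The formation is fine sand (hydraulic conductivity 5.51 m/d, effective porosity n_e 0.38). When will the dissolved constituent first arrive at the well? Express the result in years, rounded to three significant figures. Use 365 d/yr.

15.1 years

Hydraulic gradient i = (79.85 − 79.68) / 107 = 0.17 / 107 = 0.001589
q = Ki = 5.51 × 0.001589 = 0.008754 m/d
v = Ki/n = 5.51·0.001589/0.38 = 0.02304 m/d
t = L / v = 127 / 0.02304 = 5513 d
   = 5513 / 365 = 15.1 yr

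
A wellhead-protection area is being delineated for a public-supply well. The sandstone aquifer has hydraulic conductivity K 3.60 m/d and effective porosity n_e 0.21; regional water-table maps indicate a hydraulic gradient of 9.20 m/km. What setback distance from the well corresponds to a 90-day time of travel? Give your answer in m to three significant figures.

14.2 m

Darcy flux q = K·i = 3.60 × 0.0092 = 0.03312 m/d
Seepage velocity v = q / n = 0.03312 / 0.21 = 0.1577 m/d
L = v × T = 0.1577 × 90 = 14.19 m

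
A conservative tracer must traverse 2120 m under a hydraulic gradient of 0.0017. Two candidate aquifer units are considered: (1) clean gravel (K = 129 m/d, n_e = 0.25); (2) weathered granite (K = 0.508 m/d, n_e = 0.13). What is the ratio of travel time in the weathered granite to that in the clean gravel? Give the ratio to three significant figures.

Unit 1 (clean gravel): v = 129×0.0017/0.25 = 0.8772 m/d, t = 2120/0.8772 = 2417 d
Unit 2 (weathered granite): v = 0.508×0.0017/0.13 = 0.006643 m/d, t = 2120/0.006643 = 319100 d
t(weathered granite) / t(clean gravel) = 319100/2417 = 132

132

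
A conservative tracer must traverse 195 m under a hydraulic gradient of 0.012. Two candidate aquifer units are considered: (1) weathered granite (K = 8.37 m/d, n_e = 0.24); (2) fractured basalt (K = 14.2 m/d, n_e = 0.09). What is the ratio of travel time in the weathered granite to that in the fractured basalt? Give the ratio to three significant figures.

4.52

Unit 1 (weathered granite): v = 8.37×0.012/0.24 = 0.4185 m/d, t = 195/0.4185 = 465.9 d
Unit 2 (fractured basalt): v = 14.2×0.012/0.09 = 1.893 m/d, t = 195/1.893 = 103.0 d
t(weathered granite) / t(fractured basalt) = 465.9/103.0 = 4.52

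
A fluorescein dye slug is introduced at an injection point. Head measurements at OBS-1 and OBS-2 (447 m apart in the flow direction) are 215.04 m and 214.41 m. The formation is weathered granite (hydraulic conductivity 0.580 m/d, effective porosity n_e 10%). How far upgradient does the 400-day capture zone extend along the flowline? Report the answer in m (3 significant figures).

3.27 m

Hydraulic gradient i = (215.04 − 214.41) / 447 = 0.63 / 447 = 0.001409
Darcy flux q = K·i = 0.580 × 0.001409 = 8.174e-4 m/d
v = Ki/n = 0.580·0.001409/0.10 = 0.008174 m/d
L = v × T = 0.008174 × 400 = 3.270 m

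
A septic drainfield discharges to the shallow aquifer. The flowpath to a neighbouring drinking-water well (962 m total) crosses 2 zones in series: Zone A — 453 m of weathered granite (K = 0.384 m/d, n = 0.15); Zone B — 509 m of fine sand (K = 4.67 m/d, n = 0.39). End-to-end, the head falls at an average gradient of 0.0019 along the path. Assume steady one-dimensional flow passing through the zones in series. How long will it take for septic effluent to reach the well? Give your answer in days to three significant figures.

188000 days

For zones in series the flux q is common to all zones; the equivalent conductivity is the harmonic (thickness-weighted) mean, K_eq = L_total / Σ(L_j/K_j).
Σ(L/K) = 453/0.384 + 509/4.67 = 1180 + 109.0 = 1289 d
K_eq = L_total / Σ(L/K) = 962 / 1289 = 0.7465 m/d
q = K_eq · i = 0.7465 × 0.0019 = 0.001418 m/d (same in every zone)
Zone A: v = q/n = 0.001418/0.15 = 0.009456 m/d → t_A = 453/0.009456 = 47910 d
Zone B: v = q/n = 0.001418/0.39 = 0.003637 m/d → t_B = 509/0.003637 = 140000 d
Total t = 47910 + 140000 = 187900 d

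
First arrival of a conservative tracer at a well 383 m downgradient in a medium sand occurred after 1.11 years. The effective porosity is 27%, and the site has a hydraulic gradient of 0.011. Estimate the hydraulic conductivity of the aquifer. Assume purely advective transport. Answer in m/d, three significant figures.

23.2 m/d

t = 1.11 years = 405.2 d
v = L / t = 383 / 405.2 = 0.9453 m/d
K = v · n / i = 0.9453 × 0.27 / 0.011 = 23.2 m/d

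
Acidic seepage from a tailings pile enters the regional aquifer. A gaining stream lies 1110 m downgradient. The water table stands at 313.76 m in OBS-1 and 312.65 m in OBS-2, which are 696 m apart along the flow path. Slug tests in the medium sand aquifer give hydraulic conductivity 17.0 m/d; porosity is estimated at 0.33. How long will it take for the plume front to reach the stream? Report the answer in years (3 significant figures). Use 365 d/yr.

37.0 years

Hydraulic gradient i = (313.76 − 312.65) / 696 = 1.11 / 696 = 0.001595
q = Ki = 17.0 × 0.001595 = 0.02711 m/d
Average linear velocity = 0.02711 / 0.33 = 0.08216 m/d
t = L / v = 1110 / 0.08216 = 13510 d
   = 13510 / 365 = 37.0 yr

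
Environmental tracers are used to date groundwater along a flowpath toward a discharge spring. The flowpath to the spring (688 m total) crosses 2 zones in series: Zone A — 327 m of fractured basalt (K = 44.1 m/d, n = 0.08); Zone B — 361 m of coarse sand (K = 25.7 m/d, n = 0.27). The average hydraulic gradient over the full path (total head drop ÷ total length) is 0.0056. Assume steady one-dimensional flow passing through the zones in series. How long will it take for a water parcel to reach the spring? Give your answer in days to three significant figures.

Continuity: the same q passes through each zone, so ΔH = q·Σ(L_j/K_j) — the zones act as resistances in series.
Σ(L/K) = 327/44.1 + 361/25.7 = 7.415 + 14.05 = 21.46 d
K_eq = L_total / Σ(L/K) = 688 / 21.46 = 32.06 m/d
q = K_eq · i = 32.06 × 0.0056 = 0.1795 m/d (same in every zone)
Zone A: v = q/n = 0.1795/0.08 = 2.244 m/d → t_A = 327/2.244 = 145.7 d
Zone B: v = q/n = 0.1795/0.27 = 0.6649 m/d → t_B = 361/0.6649 = 542.9 d
Total t = 145.7 + 542.9 = 688.7 d

689 days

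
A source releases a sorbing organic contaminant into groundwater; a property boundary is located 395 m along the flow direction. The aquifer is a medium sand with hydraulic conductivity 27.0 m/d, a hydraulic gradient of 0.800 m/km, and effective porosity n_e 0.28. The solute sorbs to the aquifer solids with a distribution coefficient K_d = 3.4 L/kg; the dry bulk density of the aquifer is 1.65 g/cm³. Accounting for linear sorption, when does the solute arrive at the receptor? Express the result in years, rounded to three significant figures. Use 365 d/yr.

295 years

Darcy flux q = K·i = 27.0 × 8.0e-4 = 0.02160 m/d
v_s = q/n_e = 0.02160/0.28 = 0.07714 m/d
Retardation R = 1 + ρ_b·K_d/n = 1 + 1.65×3.4/0.28 = 21.04
Contaminant velocity v_c = v/R = 0.07714/21.04 = 0.003667 m/d
t = L/v_c = 395/0.003667 = 107700 d
   = 107700/365 = 295 yr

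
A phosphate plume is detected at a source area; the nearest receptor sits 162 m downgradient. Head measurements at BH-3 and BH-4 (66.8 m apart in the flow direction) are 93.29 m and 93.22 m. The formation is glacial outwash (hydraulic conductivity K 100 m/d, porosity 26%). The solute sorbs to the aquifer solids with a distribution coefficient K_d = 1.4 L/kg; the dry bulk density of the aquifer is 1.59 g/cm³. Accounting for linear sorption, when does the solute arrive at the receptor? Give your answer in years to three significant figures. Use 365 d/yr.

10.5 years

Hydraulic gradient i = (93.29 − 93.22) / 66.8 = 0.07 / 66.8 = 0.001048
Darcy flux q = K·i = 100 × 0.001048 = 0.1048 m/d
Seepage velocity v = q / n = 0.1048 / 0.26 = 0.4030 m/d
Retardation R = 1 + ρ_b·K_d/n = 1 + 1.59×1.4/0.26 = 9.562
Contaminant velocity v_c = v/R = 0.4030/9.562 = 0.04215 m/d
t = L/v_c = 162/0.04215 = 3843 d
   = 3843/365 = 10.5 yr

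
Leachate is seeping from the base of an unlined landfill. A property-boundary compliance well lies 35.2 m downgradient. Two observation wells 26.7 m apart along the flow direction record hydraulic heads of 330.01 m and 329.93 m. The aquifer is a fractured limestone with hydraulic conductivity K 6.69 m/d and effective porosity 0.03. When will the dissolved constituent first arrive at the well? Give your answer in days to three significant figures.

52.7 days

Hydraulic gradient i = (330.01 − 329.93) / 26.7 = 0.08 / 26.7 = 0.002996
q = Ki = 6.69 × 0.002996 = 0.02004 m/d
Average linear velocity = 0.02004 / 0.03 = 0.6682 m/d
t = L / v = 35.2 / 0.6682 = 52.68 d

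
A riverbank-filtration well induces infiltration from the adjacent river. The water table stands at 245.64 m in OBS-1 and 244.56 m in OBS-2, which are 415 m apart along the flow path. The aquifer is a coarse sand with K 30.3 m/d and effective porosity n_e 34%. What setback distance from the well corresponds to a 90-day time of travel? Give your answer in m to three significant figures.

20.9 m

Hydraulic gradient i = (245.64 − 244.56) / 415 = 1.08 / 415 = 0.002602
q = Ki = 30.3 × 0.002602 = 0.07885 m/d
Seepage velocity v = q / n = 0.07885 / 0.34 = 0.2319 m/d
L = v × T = 0.2319 × 90 = 20.87 m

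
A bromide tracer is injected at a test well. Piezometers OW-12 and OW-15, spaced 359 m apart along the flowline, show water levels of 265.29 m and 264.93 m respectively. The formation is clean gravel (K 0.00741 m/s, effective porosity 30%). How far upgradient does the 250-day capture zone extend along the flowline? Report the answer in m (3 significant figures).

535 m

Hydraulic gradient i = (265.29 − 264.93) / 359 = 0.36 / 359 = 0.001003
K = 0.00741 m/s × 86400 s/d = 640.2 m/d
Specific discharge q = 640.2 × 0.001003 = 0.6420 m/d
v = Ki/n = 640.2·0.001003/0.30 = 2.140 m/d
L = v × T = 2.140 × 250 = 535.0 m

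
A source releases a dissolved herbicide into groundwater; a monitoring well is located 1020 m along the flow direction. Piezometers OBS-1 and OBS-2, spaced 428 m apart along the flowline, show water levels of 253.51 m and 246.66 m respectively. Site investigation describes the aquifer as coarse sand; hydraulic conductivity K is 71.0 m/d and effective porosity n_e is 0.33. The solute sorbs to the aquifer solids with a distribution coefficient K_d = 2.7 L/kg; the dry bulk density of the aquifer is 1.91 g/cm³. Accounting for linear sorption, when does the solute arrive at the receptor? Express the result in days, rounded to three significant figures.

4930 days

Hydraulic gradient i = (253.51 − 246.66) / 428 = 6.85 / 428 = 0.01600
q = Ki = 71.0 × 0.01600 = 1.136 m/d
v = Ki/n = 71.0·0.01600/0.33 = 3.443 m/d
Retardation R = 1 + ρ_b·K_d/n = 1 + 1.91×2.7/0.33 = 16.63
Contaminant velocity v_c = v/R = 3.443/16.63 = 0.2071 m/d
t = L/v_c = 1020/0.2071 = 4925 d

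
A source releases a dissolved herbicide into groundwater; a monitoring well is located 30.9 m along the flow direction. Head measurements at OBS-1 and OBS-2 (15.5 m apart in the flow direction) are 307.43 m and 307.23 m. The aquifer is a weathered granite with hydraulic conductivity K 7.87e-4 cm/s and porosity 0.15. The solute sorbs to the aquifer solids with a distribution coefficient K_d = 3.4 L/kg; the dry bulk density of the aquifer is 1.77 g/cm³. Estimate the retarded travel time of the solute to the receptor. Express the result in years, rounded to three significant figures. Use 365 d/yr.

Hydraulic gradient i = (307.43 − 307.23) / 15.5 = 0.20 / 15.5 = 0.01290
K = 7.87e-4 cm/s × 864 = 0.6800 m/d
Specific discharge q = 0.6800 × 0.01290 = 0.008774 m/d
v_s = q/n_e = 0.008774/0.15 = 0.05849 m/d
Retardation R = 1 + ρ_b·K_d/n = 1 + 1.77×3.4/0.15 = 41.12
Contaminant velocity v_c = v/R = 0.05849/41.12 = 0.001422 m/d
t = L/v_c = 30.9/0.001422 = 21720 d
   = 21720/365 = 59.5 yr

59.5 years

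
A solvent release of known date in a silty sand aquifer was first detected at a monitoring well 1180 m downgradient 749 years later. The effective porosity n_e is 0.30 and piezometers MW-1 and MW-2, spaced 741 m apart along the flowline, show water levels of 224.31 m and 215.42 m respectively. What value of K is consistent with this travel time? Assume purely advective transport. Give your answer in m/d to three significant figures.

Hydraulic gradient i = (224.31 − 215.42) / 741 = 8.89 / 741 = 0.01200
t = 749 years = 273400 d
v = L / t = 1180 / 273400 = 0.004316 m/d
K = v · n / i = 0.004316 × 0.30 / 0.01200 = 0.108 m/d

0.108 m/d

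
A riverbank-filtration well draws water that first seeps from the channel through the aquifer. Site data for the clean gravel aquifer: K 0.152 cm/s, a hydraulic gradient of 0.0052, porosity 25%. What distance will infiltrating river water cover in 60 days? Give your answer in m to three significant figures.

164 m

K = 0.152 cm/s × 864 = 131.3 m/d
Darcy flux q = K·i = 131.3 × 0.0052 = 0.6829 m/d
v_s = q/n_e = 0.6829/0.25 = 2.732 m/d
L = v × T = 2.732 × 60 = 163.9 m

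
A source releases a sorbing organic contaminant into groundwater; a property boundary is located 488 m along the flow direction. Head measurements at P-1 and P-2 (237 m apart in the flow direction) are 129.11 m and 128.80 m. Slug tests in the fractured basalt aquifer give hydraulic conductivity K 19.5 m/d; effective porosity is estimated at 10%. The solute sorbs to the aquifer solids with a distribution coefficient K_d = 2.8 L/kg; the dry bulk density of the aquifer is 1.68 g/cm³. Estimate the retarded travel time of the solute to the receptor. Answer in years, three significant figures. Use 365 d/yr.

Hydraulic gradient i = (129.11 − 128.80) / 237 = 0.31 / 237 = 0.001308
q = Ki = 19.5 × 0.001308 = 0.02551 m/d
v_s = q/n_e = 0.02551/0.10 = 0.2551 m/d
Retardation R = 1 + ρ_b·K_d/n = 1 + 1.68×2.8/0.10 = 48.04
Contaminant velocity v_c = v/R = 0.2551/48.04 = 0.005309 m/d
t = L/v_c = 488/0.005309 = 91910 d
   = 91910/365 = 252 yr

252 years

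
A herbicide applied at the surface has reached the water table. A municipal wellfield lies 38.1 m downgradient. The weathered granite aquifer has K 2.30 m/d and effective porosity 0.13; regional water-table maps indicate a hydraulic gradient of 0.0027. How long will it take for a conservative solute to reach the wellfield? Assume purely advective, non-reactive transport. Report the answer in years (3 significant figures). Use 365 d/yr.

2.19 years

Darcy flux q = K·i = 2.30 × 0.0027 = 0.006210 m/d
Seepage velocity v = q / n = 0.006210 / 0.13 = 0.04777 m/d
t = L / v = 38.1 / 0.04777 = 797.6 d
   = 797.6 / 365 = 2.19 yr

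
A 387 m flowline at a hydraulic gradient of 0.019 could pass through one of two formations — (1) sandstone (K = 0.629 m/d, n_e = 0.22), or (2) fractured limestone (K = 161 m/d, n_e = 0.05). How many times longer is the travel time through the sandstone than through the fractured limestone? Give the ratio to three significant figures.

Unit 1 (sandstone): v = 0.629×0.019/0.22 = 0.05432 m/d, t = 387/0.05432 = 7124 d
Unit 2 (fractured limestone): v = 161×0.019/0.05 = 61.18 m/d, t = 387/61.18 = 6.326 d
t(sandstone) / t(fractured limestone) = 7124/6.326 = 1130

1130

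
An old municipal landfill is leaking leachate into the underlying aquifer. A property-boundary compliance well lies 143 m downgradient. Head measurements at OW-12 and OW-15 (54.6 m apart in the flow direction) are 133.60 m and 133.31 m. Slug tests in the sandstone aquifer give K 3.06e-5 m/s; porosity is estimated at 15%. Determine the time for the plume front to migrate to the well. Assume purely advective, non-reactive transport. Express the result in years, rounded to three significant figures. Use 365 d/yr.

4.18 years

Hydraulic gradient i = (133.60 − 133.31) / 54.6 = 0.29 / 54.6 = 0.005311
K = 3.06e-5 m/s × 86400 s/d = 2.644 m/d
q = Ki = 2.644 × 0.005311 = 0.01404 m/d
Seepage velocity v = q / n = 0.01404 / 0.15 = 0.09362 m/d
t = L / v = 143 / 0.09362 = 1528 d
   = 1528 / 365 = 4.18 yr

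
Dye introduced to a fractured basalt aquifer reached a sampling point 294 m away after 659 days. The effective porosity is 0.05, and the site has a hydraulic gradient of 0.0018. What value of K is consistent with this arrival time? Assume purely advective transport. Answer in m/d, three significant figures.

v = L / t = 294 / 659 = 0.4461 m/d
K = v · n / i = 0.4461 × 0.05 / 0.0018 = 12.4 m/d

12.4 m/d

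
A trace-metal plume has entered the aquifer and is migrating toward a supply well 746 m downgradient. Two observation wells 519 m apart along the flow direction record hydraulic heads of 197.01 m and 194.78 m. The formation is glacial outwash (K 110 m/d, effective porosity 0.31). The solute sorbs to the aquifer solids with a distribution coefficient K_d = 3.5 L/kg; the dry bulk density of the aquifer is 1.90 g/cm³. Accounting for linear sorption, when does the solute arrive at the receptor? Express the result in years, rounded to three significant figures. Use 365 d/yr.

30.1 years

Hydraulic gradient i = (197.01 − 194.78) / 519 = 2.23 / 519 = 0.004297
Specific discharge q = 110 × 0.004297 = 0.4726 m/d
v_s = q/n_e = 0.4726/0.31 = 1.525 m/d
Retardation R = 1 + ρ_b·K_d/n = 1 + 1.90×3.5/0.31 = 22.45
Contaminant velocity v_c = v/R = 1.525/22.45 = 0.06791 m/d
t = L/v_c = 746/0.06791 = 10990 d
   = 10990/365 = 30.1 yr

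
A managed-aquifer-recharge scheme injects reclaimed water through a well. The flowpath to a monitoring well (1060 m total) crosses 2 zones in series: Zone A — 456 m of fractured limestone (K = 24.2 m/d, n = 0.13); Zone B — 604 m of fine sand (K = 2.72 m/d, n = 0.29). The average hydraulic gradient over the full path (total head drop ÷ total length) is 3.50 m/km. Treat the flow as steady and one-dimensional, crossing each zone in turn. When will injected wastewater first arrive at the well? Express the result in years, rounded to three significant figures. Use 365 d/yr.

Continuity: the same q passes through each zone, so ΔH = q·Σ(L_j/K_j) — the zones act as resistances in series.
Σ(L/K) = 456/24.2 + 604/2.72 = 18.84 + 222.1 = 240.9 d
K_eq = L_total / Σ(L/K) = 1060 / 240.9 = 4.400 m/d
q = K_eq · i = 4.400 × 0.0035 = 0.01540 m/d (same in every zone)
Zone A: v = q/n = 0.01540/0.13 = 0.1185 m/d → t_A = 456/0.1185 = 3849 d
Zone B: v = q/n = 0.01540/0.29 = 0.05311 m/d → t_B = 604/0.05311 = 11370 d
Total t = 3849 + 11370 = 15220 d
   = 15220 / 365 = 41.7 yr

41.7 years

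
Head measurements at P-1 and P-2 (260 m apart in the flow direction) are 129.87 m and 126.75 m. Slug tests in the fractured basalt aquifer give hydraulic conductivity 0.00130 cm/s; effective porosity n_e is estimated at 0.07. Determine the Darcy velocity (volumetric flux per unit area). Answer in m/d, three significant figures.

Hydraulic gradient i = (129.87 − 126.75) / 260 = 3.12 / 260 = 0.01200
K = 0.00130 cm/s × 864 = 1.123 m/d
q = Ki = 1.123 × 0.01200 = 0.01348 m/d

0.0135 m/d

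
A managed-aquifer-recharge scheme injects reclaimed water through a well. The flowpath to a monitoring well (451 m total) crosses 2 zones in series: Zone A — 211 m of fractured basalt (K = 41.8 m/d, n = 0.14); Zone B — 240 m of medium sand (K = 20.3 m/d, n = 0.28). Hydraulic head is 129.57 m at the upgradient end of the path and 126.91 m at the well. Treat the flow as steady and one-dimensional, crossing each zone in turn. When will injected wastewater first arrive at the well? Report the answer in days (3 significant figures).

614 days

Total head drop ΔH = 129.57 − 126.91 = 2.66 m
Continuity: the same q passes through each zone, so ΔH = q·Σ(L_j/K_j) — the zones act as resistances in series.
Σ(L/K) = 211/41.8 + 240/20.3 = 5.048 + 11.82 = 16.87 d
q = ΔH / Σ(L/K) = 2.66 / 16.87 = 0.1577 m/d (same in every zone)
Zone A: v = q/n = 0.1577/0.14 = 1.126 m/d → t_A = 211/1.126 = 187.4 d
Zone B: v = q/n = 0.1577/0.28 = 0.5631 m/d → t_B = 240/0.5631 = 426.2 d
Total t = 187.4 + 426.2 = 613.6 d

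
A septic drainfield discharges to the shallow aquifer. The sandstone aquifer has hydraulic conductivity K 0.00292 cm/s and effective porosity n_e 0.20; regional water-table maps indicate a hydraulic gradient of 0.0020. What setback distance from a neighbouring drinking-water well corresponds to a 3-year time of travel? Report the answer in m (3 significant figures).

K = 0.00292 cm/s × 864 = 2.523 m/d
Darcy flux q = K·i = 2.523 × 0.0020 = 0.005046 m/d
v = Ki/n = 2.523·0.0020/0.20 = 0.02523 m/d
T = 3 yr × 365 = 1095 d
L = v × T = 0.02523 × 1095 = 27.63 m

27.6 m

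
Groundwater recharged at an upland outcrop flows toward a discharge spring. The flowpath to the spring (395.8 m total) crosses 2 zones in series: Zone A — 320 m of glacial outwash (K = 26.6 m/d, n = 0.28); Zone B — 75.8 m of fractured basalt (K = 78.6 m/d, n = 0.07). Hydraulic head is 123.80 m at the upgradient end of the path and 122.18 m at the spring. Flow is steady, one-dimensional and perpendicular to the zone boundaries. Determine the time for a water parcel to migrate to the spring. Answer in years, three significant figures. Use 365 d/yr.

2.09 years

Total head drop ΔH = 123.80 − 122.18 = 1.62 m
Continuity: the same q passes through each zone, so ΔH = q·Σ(L_j/K_j) — the zones act as resistances in series.
Σ(L/K) = 320/26.6 + 75.8/78.6 = 12.03 + 0.9644 = 12.99 d
q = ΔH / Σ(L/K) = 1.62 / 12.99 = 0.1247 m/d (same in every zone)
Zone A: v = q/n = 0.1247/0.28 = 0.4452 m/d → t_A = 320/0.4452 = 718.7 d
Zone B: v = q/n = 0.1247/0.07 = 1.781 m/d → t_B = 75.8/1.781 = 42.56 d
Total t = 718.7 + 42.56 = 761.3 d
   = 761.3 / 365 = 2.09 yr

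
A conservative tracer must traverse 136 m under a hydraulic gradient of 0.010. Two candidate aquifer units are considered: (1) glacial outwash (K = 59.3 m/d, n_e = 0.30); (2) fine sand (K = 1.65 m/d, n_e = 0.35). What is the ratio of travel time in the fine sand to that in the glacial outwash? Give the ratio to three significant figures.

41.9

Unit 1 (glacial outwash): v = 59.3×0.010/0.30 = 1.977 m/d, t = 136/1.977 = 68.80 d
Unit 2 (fine sand): v = 1.65×0.010/0.35 = 0.04714 m/d, t = 136/0.04714 = 2885 d
t(fine sand) / t(glacial outwash) = 2885/68.80 = 41.9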